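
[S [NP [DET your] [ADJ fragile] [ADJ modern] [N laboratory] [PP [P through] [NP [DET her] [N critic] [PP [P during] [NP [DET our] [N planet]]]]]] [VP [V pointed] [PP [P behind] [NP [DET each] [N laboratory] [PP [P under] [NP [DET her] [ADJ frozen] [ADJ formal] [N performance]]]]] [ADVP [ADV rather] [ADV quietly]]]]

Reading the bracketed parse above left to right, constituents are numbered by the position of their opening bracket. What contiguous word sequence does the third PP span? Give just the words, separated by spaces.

The PP opening brackets appear, in order, over: "through her critic during our planet"; "during our planet"; "behind each laboratory under her frozen formal performance"; "under her frozen formal performance". The third one spans "behind each laboratory under her frozen formal performance".

behind each laboratory under her frozen formal performance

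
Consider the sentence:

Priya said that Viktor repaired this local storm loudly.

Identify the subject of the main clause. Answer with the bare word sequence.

Priya

The subject of the main clause is the NP immediately before the verb "said": "Priya".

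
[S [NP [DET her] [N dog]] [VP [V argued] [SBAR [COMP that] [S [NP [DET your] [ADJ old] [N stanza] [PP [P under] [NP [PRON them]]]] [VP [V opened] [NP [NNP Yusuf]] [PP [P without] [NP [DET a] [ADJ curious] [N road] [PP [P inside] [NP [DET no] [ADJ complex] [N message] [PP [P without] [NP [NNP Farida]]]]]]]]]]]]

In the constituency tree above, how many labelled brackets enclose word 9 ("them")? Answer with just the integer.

8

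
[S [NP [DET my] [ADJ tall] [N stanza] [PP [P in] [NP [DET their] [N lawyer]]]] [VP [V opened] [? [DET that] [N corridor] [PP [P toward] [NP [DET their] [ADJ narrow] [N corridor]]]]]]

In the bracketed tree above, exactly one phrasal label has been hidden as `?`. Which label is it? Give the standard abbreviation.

NP

Looking at what the `?` directly dominates — DET 'that', N 'corridor', PP — this is a noun phrase (NP).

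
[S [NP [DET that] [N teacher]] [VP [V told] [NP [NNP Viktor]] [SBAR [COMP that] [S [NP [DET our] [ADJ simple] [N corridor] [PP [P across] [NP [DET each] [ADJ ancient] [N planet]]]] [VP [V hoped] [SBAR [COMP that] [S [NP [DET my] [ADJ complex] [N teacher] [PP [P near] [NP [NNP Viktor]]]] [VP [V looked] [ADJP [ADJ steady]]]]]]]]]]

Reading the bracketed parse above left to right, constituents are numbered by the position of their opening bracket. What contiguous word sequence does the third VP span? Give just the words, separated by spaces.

looked steady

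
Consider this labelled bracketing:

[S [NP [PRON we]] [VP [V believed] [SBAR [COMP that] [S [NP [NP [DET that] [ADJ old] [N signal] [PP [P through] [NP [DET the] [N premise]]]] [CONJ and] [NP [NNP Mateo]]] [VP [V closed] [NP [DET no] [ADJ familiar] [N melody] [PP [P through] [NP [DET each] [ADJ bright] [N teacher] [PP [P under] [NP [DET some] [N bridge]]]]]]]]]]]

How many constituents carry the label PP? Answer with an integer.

Listing each PP by its span: [PP through the premise]; [PP through each bright teacher under some bridge]; [PP under some bridge] — that makes 3.

3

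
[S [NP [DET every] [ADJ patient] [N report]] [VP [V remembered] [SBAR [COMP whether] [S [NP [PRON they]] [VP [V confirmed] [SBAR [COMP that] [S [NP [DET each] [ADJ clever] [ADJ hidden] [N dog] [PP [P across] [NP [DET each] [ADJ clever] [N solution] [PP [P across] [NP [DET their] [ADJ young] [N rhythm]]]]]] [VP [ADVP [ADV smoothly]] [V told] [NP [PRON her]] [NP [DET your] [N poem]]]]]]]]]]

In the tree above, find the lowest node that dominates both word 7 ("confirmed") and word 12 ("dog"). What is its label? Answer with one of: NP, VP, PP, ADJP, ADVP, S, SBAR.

Word 7 lies under S → VP → SBAR → S → VP → V; word 12 lies under S → VP → SBAR → S → VP → SBAR → S → NP → N. The lowest shared node is the VP.

VP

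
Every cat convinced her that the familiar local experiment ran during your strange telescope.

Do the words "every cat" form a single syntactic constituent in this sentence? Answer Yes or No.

Yes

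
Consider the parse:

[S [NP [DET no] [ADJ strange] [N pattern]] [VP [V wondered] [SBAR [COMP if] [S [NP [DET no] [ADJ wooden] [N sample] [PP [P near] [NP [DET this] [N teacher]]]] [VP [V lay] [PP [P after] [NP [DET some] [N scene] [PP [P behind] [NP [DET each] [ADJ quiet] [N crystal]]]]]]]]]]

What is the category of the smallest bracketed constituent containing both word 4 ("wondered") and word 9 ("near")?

VP

The smallest bracket enclosing both words is [VP wondered if no wooden sample near this teacher lay after some scene behind each quiet crystal], so the label is VP.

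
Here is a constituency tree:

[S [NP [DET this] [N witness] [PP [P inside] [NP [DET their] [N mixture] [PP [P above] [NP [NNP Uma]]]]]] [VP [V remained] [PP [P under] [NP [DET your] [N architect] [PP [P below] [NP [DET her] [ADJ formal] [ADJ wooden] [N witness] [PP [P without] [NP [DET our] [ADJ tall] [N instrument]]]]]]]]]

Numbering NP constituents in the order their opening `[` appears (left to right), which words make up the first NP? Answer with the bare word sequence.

Opening `[NP` markers occur at word positions 1, 4, 7, 10, 13, 18; the first of these opens the constituent [NP this witness inside their mixture above Uma].

this witness inside their mixture above Uma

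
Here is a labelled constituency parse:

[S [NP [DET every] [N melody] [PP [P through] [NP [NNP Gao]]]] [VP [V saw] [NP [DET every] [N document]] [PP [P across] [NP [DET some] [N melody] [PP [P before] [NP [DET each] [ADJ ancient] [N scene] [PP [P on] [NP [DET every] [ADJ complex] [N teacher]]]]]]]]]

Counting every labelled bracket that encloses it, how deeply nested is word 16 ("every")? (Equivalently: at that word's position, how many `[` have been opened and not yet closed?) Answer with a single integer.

9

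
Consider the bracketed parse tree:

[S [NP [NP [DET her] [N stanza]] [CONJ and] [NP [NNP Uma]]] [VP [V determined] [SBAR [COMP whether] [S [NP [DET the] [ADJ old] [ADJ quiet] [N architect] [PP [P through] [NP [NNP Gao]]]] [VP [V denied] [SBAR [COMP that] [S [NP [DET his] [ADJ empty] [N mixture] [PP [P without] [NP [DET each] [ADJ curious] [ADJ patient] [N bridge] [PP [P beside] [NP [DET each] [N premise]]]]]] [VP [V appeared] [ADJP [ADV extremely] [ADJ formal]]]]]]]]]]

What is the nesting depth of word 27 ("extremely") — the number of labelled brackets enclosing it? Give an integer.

Path from the root down to the word: S → VP → SBAR → S → VP → SBAR → S → VP → ADJP → ADV. That is 10 enclosing brackets.

10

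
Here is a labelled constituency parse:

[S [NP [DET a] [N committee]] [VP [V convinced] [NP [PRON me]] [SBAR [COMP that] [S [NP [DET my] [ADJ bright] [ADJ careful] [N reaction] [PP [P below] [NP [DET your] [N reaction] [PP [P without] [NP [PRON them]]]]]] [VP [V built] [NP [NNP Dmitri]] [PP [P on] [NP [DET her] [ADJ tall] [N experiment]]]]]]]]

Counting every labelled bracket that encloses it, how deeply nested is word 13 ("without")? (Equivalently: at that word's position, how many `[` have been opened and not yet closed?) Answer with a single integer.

Path from the root down to the word: S → VP → SBAR → S → NP → PP → NP → PP → P. That is 9 enclosing brackets.

9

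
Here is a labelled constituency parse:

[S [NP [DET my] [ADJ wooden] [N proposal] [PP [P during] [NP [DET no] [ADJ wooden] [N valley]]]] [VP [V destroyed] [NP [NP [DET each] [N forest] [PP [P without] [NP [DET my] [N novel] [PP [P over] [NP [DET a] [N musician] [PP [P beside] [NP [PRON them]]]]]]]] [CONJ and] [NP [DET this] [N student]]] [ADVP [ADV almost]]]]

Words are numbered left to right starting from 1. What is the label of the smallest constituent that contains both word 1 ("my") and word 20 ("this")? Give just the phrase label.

S

Both words fall inside [S my wooden proposal during no wooden valley destroyed each forest without my novel over a musician beside them and this student almost] (words 1–22), and no smaller constituent contains them both. Label: S.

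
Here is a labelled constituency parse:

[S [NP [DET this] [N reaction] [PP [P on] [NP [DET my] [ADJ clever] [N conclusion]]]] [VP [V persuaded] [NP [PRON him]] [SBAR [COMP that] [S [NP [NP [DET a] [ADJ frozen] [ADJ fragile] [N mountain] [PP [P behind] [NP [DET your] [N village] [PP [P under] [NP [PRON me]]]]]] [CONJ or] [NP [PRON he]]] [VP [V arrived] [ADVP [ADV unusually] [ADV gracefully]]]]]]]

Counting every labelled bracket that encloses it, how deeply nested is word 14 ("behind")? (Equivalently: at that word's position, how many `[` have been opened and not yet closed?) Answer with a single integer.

8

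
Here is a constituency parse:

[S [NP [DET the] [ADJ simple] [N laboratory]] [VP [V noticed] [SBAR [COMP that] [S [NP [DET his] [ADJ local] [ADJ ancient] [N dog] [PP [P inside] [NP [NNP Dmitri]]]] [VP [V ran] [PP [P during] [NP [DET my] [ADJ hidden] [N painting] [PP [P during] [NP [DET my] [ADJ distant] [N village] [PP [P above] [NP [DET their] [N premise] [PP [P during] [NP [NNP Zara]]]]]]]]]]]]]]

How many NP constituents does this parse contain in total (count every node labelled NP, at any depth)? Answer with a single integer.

7

Scanning left to right, an opening `[NP` appears at word positions 1, 6, 11, 14, 18, 22, 25 — 7 in total.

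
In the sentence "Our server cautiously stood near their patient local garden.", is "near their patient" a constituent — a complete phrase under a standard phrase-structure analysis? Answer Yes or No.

No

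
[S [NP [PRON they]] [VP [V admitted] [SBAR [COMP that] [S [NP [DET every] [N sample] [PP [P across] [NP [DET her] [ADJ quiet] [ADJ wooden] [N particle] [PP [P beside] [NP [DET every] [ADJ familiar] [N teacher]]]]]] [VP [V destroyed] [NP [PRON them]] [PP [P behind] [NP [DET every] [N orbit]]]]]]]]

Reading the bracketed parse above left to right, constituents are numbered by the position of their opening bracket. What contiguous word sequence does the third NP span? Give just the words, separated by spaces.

In left-to-right order the NP constituents are "they"; "every sample across her quiet wooden particle beside every familiar teacher"; "her quiet wooden particle beside every familiar teacher"; "every familiar teacher"; "them"; "every orbit". Number 3 is "her quiet wooden particle beside every familiar teacher".

her quiet wooden particle beside every familiar teacher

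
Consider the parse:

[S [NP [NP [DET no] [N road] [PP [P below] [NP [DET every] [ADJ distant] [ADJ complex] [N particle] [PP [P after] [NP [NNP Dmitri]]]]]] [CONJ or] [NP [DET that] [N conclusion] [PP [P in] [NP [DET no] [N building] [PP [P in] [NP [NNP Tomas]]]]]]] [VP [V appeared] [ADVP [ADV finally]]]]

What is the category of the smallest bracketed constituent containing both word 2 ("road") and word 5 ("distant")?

NP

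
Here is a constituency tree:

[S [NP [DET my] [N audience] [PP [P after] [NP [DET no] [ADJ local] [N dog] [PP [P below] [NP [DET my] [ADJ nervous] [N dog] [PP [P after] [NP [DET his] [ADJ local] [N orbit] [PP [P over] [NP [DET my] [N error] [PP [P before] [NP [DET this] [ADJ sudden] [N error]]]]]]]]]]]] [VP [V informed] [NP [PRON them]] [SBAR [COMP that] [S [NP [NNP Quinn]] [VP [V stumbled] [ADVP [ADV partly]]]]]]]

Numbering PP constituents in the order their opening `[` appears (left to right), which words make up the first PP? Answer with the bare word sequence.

after no local dog below my nervous dog after his local orbit over my error before this sudden error

In left-to-right order the PP constituents are "after no local dog below my nervous dog after his local orbit over my error before this sudden error"; "below my nervous dog after his local orbit over my error before this sudden error"; "after his local orbit over my error before this sudden error"; "over my error before this sudden error"; "before this sudden error". Number 1 is "after no local dog below my nervous dog after his local orbit over my error before this sudden error".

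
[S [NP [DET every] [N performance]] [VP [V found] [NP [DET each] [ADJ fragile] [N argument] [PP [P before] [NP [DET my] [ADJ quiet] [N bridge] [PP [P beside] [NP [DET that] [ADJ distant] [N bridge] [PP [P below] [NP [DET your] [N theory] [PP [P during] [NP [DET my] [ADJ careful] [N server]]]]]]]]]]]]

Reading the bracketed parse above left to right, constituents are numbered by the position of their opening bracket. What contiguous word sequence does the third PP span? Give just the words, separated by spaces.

The PP opening brackets appear, in order, over: "before my quiet bridge beside that distant bridge below your theory during my careful server"; "beside that distant bridge below your theory during my careful server"; "below your theory during my careful server"; "during my careful server". The third one spans "below your theory during my careful server".

below your theory during my careful server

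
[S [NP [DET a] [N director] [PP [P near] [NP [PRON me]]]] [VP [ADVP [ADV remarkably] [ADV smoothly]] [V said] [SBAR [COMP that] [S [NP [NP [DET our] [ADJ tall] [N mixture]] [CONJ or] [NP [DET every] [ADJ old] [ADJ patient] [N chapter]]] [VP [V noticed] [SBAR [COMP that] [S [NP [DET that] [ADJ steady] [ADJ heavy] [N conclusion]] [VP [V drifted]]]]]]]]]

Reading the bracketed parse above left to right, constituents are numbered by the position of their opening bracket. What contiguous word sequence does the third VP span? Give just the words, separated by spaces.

drifted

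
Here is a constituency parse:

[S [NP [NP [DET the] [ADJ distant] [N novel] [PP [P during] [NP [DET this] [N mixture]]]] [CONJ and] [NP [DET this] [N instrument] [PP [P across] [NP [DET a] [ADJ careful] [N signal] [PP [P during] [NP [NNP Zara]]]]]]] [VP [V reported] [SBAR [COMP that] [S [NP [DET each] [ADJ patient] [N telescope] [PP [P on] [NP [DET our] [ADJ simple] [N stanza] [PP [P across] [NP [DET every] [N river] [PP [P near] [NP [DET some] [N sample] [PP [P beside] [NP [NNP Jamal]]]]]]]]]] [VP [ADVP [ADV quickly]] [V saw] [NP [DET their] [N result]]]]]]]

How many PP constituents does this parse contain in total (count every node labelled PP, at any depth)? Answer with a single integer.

7

The PP constituents are: [PP during this mixture]; [PP across a careful signal during Zara]; [PP during Zara]; [PP on our simple stanza across every river near some sample beside Jamal]; [PP across every river near some sample beside Jamal]; [PP near some sample beside Jamal] …. Total: 7.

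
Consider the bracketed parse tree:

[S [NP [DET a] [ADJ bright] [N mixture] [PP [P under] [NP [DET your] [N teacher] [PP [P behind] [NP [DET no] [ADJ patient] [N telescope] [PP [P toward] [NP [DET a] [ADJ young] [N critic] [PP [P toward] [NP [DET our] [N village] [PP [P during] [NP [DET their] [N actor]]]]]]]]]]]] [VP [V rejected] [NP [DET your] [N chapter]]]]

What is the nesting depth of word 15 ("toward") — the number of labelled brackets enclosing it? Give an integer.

10

The word sits inside P, which is inside PP, inside NP, inside PP, inside NP, inside PP, inside NP, inside PP, inside NP, inside S — 10 brackets in all.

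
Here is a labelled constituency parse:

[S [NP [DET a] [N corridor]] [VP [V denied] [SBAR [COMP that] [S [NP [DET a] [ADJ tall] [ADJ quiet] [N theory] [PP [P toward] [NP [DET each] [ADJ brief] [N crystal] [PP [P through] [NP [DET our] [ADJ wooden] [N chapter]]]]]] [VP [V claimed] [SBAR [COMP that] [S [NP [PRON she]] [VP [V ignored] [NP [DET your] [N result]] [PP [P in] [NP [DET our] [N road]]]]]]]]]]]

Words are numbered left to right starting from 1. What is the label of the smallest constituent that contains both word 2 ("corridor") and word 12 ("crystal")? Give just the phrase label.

S

The smallest bracket enclosing both words is [S a corridor denied that a tall quiet theory toward each brief crystal through our wooden chapter claimed that she ignored your result in our road], so the label is S.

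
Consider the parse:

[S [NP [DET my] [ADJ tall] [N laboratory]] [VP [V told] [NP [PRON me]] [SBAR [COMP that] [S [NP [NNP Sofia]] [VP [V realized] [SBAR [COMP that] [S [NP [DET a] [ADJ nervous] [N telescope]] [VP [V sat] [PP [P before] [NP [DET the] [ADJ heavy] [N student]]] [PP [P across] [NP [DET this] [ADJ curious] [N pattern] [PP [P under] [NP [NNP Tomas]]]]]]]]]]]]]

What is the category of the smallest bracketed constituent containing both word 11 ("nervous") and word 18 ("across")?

S

The smallest bracket enclosing both words is [S a nervous telescope sat before the heavy student across this curious pattern under Tomas], so the label is S.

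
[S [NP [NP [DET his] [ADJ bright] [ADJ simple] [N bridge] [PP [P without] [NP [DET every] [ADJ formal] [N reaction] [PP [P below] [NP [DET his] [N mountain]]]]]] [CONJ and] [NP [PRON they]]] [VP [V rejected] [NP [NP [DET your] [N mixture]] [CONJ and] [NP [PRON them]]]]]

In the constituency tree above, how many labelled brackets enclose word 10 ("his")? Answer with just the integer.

8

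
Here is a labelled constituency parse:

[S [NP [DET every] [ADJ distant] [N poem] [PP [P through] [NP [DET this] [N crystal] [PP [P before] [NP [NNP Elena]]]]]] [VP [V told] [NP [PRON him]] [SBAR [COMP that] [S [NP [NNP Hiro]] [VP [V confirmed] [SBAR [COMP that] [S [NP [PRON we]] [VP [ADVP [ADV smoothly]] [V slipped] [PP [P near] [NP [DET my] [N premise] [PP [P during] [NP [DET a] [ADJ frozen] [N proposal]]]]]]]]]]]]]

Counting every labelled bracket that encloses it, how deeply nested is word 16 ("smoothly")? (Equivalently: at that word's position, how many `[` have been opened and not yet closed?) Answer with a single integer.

10

Counting open brackets not yet closed at "smoothly": [S [VP [SBAR [S [VP [SBAR [S [VP [ADVP [ADV = 10.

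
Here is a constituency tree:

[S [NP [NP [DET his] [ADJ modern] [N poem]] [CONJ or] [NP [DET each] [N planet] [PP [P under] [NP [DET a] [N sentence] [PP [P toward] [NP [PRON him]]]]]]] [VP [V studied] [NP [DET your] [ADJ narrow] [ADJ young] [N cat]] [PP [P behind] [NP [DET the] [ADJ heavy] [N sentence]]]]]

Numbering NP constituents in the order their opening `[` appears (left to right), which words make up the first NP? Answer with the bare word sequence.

The NP opening brackets appear, in order, over: "his modern poem or each planet under a sentence toward him"; "his modern poem"; "each planet under a sentence toward him"; "a sentence toward him"; "him"; "your narrow young cat"; "the heavy sentence". The first one spans "his modern poem or each planet under a sentence toward him".

his modern poem or each planet under a sentence toward him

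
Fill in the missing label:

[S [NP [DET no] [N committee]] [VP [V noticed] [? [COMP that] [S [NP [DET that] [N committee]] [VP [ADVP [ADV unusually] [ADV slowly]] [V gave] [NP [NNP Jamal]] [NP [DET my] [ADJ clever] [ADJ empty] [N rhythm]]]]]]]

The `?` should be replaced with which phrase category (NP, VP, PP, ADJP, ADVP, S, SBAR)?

SBAR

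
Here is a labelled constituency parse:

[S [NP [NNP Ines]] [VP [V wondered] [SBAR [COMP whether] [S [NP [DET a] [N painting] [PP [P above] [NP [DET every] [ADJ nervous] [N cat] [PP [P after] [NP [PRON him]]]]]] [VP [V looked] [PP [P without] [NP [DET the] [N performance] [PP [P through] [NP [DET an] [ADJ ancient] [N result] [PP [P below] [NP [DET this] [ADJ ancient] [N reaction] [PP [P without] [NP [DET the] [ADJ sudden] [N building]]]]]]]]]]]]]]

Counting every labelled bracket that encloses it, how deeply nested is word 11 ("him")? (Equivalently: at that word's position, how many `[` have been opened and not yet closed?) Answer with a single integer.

10

The word sits inside PRON, which is inside NP, inside PP, inside NP, inside PP, inside NP, inside S, inside SBAR, inside VP, inside S — 10 brackets in all.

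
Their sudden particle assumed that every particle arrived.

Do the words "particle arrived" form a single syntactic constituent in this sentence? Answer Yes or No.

"particle" belongs to the noun phrase "every particle" while "arrived" belongs to the verb phrase "arrived"; a span that runs across that boundary is not a single phrase.

No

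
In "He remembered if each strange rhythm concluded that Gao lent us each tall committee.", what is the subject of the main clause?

he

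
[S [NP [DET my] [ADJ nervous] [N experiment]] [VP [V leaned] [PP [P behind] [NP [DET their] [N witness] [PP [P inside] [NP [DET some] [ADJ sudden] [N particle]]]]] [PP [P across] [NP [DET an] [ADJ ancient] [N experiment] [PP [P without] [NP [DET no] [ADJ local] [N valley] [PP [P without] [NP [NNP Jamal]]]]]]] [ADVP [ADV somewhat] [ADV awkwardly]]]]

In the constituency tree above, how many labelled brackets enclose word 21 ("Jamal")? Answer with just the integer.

9

Counting open brackets not yet closed at "Jamal": [S [VP [PP [NP [PP [NP [PP [NP [NNP = 9.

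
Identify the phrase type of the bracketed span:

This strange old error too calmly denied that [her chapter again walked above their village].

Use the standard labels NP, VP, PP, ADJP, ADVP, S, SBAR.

The bracketed span "her chapter again walked above their village" is headed by "walked", making it a clause (S).

S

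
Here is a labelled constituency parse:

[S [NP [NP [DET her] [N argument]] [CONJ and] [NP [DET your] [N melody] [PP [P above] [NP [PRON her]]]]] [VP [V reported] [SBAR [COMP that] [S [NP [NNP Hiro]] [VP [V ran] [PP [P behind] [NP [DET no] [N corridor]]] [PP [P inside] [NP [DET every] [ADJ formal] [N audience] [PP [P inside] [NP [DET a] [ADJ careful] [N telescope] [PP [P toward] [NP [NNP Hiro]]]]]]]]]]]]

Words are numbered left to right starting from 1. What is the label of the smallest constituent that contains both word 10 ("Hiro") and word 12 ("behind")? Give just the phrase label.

S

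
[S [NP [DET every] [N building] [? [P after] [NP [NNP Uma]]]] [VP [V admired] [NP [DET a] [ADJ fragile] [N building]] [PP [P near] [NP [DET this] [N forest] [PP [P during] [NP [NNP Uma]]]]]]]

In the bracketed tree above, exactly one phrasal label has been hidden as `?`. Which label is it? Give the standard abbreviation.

A constituent whose immediate children are P 'after', NP is a prepositional phrase: PP.

PP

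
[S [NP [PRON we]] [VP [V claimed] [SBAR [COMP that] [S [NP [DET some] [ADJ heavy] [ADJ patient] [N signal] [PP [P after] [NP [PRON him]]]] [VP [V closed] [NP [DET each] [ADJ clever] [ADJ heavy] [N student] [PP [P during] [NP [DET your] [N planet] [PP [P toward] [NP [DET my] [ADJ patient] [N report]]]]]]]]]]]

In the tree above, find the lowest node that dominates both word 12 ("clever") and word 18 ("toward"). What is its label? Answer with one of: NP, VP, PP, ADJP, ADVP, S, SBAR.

Word 12 lies under S → VP → SBAR → S → VP → NP → ADJ; word 18 lies under S → VP → SBAR → S → VP → NP → PP → NP → PP → P. The lowest shared node is the NP.

NP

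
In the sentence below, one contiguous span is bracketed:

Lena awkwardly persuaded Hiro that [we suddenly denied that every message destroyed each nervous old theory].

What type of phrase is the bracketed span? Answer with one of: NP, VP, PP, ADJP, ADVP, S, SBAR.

The bracketed span "we suddenly denied that every message destroyed each nervous old theory" is headed by "denied", making it a clause (S).

S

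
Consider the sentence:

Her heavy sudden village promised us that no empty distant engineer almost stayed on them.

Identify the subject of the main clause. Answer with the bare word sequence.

her heavy sudden village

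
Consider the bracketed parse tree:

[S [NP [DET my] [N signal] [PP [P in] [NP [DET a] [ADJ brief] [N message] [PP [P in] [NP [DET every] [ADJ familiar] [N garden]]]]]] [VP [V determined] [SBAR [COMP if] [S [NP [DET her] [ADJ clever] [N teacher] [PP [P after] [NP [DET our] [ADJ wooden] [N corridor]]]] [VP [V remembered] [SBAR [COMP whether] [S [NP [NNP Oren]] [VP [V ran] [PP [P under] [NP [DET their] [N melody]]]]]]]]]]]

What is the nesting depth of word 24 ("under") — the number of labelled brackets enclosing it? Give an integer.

10

The word sits inside P, which is inside PP, inside VP, inside S, inside SBAR, inside VP, inside S, inside SBAR, inside VP, inside S — 10 brackets in all.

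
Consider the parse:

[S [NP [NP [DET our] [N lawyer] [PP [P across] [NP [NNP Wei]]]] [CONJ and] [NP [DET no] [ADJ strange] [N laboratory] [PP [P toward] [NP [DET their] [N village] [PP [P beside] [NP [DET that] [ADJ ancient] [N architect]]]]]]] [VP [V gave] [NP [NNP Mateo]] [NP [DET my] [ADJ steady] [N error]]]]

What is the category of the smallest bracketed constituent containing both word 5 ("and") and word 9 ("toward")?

NP

The smallest bracket enclosing both words is [NP our lawyer across Wei and no strange laboratory toward their village beside that ancient architect], so the label is NP.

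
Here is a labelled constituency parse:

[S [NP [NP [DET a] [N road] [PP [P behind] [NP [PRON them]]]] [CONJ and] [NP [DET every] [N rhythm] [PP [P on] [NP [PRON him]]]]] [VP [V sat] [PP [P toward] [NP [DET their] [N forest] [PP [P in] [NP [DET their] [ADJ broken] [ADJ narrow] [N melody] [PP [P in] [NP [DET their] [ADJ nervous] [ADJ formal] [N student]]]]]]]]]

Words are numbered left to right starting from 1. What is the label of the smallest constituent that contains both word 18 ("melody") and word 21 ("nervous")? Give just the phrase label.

NP

The smallest bracket enclosing both words is [NP their broken narrow melody in their nervous formal student], so the label is NP.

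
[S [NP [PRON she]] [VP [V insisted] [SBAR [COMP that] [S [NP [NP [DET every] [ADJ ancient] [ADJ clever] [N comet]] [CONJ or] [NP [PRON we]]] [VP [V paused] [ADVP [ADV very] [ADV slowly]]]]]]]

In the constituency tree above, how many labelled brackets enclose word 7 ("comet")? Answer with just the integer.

The word sits inside N, which is inside NP, inside NP, inside S, inside SBAR, inside VP, inside S — 7 brackets in all.

7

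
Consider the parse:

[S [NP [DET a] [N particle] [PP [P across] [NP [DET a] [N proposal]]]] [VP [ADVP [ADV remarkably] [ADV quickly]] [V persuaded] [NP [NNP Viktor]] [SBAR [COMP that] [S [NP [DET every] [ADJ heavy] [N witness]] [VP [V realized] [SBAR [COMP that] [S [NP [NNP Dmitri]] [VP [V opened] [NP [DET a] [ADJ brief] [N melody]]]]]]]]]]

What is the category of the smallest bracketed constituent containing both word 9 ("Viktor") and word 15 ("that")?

VP

Word 9 lies under S → VP → NP → NNP; word 15 lies under S → VP → SBAR → S → VP → SBAR → COMP. The lowest shared node is the VP.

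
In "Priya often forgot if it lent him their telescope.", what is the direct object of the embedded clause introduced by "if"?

their telescope

The verb of the embedded clause introduced by "if" is "lent"; its direct object is the NP "their telescope".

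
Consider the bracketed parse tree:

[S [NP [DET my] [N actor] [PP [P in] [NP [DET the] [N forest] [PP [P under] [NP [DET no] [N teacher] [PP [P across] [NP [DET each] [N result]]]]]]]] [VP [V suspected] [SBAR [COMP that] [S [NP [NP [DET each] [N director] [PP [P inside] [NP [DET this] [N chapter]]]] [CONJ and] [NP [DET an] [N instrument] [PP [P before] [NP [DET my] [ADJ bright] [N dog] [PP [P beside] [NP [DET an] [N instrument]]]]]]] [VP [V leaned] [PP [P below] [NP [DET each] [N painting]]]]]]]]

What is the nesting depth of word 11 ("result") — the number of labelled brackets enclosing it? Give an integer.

9

Path from the root down to the word: S → NP → PP → NP → PP → NP → PP → NP → N. That is 9 enclosing brackets.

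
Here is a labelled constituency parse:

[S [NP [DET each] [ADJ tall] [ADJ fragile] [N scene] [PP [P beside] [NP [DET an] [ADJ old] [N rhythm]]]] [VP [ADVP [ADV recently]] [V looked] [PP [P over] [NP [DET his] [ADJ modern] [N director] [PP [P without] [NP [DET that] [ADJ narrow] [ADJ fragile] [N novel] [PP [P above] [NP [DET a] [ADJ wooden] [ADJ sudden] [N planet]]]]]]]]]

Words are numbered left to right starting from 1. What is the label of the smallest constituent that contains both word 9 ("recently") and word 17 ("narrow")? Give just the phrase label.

Both words fall inside [VP recently looked over his modern director without that narrow fragile novel above a wooden sudden planet] (words 9–24), and no smaller constituent contains them both. Label: VP.

VP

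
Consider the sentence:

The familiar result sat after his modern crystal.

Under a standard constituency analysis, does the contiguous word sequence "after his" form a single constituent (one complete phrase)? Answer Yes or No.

No

The smallest constituent containing the whole sequence is the prepositional phrase [PP after his modern crystal], but the sequence is only part of it — it straddles the boundary between preposition "after" and noun phrase "his modern crystal".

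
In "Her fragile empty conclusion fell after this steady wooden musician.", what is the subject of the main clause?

her fragile empty conclusion

In the main clause the verb is "fell"; the NP preceding it, "her fragile empty conclusion", is the subject.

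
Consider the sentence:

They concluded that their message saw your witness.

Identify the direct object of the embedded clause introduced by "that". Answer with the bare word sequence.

The verb of the embedded clause introduced by "that" is "saw"; its direct object is the NP "your witness".

your witness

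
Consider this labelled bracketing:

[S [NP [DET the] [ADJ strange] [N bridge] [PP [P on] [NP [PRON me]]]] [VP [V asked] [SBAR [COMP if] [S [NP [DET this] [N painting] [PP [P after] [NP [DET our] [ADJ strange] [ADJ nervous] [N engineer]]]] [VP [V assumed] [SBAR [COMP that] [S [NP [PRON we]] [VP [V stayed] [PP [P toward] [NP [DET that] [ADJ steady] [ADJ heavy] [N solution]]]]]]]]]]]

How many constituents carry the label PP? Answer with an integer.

Listing each PP by its span: [PP on me]; [PP after our strange nervous engineer]; [PP toward that steady heavy solution] — that makes 3.

3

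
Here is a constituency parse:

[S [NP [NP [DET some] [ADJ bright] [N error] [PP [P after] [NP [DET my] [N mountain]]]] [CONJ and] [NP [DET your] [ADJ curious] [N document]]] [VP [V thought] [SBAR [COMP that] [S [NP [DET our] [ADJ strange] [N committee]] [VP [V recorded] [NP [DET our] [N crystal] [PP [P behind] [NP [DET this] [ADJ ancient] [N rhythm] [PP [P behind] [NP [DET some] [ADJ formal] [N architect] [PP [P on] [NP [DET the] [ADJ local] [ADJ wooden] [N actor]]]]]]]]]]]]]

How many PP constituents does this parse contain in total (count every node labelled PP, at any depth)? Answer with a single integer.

The PP constituents are: [PP after my mountain]; [PP behind this ancient rhythm behind some formal architect on the local wooden actor]; [PP behind some formal architect on the local wooden actor]; [PP on the local wooden actor]. Total: 4.

4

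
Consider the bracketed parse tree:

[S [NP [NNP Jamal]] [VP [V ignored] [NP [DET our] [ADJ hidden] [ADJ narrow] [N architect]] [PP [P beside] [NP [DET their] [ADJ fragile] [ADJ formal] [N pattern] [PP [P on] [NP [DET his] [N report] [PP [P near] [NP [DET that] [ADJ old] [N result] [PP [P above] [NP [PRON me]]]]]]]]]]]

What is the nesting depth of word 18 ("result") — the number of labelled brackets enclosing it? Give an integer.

9

Counting open brackets not yet closed at "result": [S [VP [PP [NP [PP [NP [PP [NP [N = 9.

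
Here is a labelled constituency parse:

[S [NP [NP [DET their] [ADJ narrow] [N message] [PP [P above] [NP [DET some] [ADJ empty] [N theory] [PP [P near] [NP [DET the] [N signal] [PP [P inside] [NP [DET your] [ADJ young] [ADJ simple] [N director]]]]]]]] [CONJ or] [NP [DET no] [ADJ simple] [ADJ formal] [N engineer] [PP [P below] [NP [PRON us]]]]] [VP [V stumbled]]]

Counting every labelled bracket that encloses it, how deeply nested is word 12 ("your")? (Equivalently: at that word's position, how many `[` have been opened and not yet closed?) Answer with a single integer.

10

The word sits inside DET, which is inside NP, inside PP, inside NP, inside PP, inside NP, inside PP, inside NP, inside NP, inside S — 10 brackets in all.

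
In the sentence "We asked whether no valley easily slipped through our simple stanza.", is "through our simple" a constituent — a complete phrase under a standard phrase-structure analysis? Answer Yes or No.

The sequence begins inside the preposition "through" and ends inside the noun phrase "our simple stanza"; it crosses a phrase boundary, so no single node in the tree spans exactly those words.

No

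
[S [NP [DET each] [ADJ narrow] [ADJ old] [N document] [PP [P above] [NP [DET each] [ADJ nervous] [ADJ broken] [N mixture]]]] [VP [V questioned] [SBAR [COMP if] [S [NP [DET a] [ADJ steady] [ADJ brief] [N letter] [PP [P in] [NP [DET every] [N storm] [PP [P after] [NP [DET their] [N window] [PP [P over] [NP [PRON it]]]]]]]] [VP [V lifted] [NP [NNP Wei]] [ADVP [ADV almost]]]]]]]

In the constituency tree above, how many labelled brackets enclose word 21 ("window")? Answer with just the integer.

Counting open brackets not yet closed at "window": [S [VP [SBAR [S [NP [PP [NP [PP [NP [N = 10.

10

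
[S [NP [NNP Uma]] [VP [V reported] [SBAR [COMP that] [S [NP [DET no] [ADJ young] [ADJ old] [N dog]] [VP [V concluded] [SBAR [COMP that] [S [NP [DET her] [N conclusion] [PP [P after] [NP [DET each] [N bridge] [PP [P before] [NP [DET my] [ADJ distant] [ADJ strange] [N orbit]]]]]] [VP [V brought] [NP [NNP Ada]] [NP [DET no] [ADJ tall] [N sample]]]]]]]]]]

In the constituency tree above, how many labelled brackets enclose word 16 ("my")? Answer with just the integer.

The word sits inside DET, which is inside NP, inside PP, inside NP, inside PP, inside NP, inside S, inside SBAR, inside VP, inside S, inside SBAR, inside VP, inside S — 13 brackets in all.

13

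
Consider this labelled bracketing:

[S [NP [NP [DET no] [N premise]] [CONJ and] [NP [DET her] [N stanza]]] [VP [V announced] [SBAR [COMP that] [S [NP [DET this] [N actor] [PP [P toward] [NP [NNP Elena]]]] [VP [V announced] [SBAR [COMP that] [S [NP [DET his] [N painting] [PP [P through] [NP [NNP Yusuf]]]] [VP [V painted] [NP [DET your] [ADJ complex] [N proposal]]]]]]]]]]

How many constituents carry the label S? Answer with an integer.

Listing each S by its span: [S no premise and her stanza announced that this actor toward Elena announced that his painting through Yusuf painted your complex proposal]; [S this actor toward Elena announced that his painting through Yusuf painted your complex proposal]; [S his painting through Yusuf painted your complex proposal] — that makes 3.

3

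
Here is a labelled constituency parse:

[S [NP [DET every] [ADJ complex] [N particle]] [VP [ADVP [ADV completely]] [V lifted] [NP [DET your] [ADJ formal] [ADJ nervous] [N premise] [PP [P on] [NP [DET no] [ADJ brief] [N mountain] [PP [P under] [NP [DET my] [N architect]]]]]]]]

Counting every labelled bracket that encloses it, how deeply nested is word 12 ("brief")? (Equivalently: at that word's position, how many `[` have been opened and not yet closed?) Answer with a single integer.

Counting open brackets not yet closed at "brief": [S [VP [NP [PP [NP [ADJ = 6.

6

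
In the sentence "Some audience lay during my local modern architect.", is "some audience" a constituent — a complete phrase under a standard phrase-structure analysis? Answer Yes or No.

Yes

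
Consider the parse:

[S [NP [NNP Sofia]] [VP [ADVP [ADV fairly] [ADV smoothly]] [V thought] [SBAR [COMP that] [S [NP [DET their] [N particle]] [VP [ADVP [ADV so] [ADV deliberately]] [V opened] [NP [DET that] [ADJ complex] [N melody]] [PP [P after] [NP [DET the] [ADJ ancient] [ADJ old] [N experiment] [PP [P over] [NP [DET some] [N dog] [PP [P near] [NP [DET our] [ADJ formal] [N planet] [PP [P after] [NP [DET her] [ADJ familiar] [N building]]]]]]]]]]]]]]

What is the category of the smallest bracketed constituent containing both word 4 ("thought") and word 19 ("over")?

VP

Word 4 lies under S → VP → V; word 19 lies under S → VP → SBAR → S → VP → PP → NP → PP → P. The lowest shared node is the VP.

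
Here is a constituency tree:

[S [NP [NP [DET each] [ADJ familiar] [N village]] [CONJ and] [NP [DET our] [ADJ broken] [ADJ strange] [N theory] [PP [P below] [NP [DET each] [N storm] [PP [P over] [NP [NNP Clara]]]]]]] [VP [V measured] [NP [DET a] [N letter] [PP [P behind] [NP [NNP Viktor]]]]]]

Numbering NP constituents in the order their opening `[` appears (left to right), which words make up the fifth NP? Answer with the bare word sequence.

Clara

In left-to-right order the NP constituents are "each familiar village and our broken strange theory below each storm over Clara"; "each familiar village"; "our broken strange theory below each storm over Clara"; "each storm over Clara"; "Clara"; "a letter behind Viktor"; "Viktor". Number 5 is "Clara".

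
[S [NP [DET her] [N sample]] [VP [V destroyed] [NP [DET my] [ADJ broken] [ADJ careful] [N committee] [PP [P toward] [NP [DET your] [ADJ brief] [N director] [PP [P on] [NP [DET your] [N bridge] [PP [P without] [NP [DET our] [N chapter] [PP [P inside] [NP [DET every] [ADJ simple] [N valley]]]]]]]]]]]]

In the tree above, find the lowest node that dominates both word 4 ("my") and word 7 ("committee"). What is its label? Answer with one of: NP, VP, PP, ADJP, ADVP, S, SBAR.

Both words fall inside [NP my broken careful committee toward your brief director on your bridge without our chapter inside every simple valley] (words 4–21), and no smaller constituent contains them both. Label: NP.

NP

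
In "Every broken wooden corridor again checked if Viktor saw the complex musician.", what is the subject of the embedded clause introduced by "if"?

Viktor

"Viktor" is the NP that combines with the VP headed by "saw" to form the embedded clause introduced by "if" — the subject.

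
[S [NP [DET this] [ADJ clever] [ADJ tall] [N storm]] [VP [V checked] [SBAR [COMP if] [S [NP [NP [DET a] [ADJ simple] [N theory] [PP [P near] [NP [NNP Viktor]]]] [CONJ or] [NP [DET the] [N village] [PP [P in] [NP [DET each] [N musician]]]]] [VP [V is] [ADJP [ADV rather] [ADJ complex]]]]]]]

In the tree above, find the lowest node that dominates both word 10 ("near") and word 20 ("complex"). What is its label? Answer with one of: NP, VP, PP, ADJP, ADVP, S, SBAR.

Word 10 lies under S → VP → SBAR → S → NP → NP → PP → P; word 20 lies under S → VP → SBAR → S → VP → ADJP → ADJ. The lowest shared node is the S.

S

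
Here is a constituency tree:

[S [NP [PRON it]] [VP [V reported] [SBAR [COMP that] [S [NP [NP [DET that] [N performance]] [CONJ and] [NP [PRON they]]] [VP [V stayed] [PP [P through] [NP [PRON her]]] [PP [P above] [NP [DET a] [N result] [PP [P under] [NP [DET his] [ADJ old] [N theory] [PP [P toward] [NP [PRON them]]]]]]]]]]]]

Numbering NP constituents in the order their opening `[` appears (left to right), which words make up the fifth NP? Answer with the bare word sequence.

her

In left-to-right order the NP constituents are "it"; "that performance and they"; "that performance"; "they"; "her"; "a result under his old theory toward them"; "his old theory toward them"; "them". Number 5 is "her".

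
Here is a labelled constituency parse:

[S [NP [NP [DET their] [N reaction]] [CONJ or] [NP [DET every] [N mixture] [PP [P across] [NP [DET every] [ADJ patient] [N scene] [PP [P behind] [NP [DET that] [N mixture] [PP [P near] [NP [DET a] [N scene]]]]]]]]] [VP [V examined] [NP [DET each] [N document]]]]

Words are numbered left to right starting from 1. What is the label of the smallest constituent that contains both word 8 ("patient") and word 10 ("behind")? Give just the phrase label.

NP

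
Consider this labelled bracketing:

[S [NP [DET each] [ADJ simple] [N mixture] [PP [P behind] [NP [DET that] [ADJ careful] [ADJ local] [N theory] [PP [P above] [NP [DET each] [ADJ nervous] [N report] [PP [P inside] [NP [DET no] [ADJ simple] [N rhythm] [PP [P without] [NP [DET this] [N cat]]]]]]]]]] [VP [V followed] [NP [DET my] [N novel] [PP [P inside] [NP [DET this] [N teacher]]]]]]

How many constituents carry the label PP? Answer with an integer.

5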